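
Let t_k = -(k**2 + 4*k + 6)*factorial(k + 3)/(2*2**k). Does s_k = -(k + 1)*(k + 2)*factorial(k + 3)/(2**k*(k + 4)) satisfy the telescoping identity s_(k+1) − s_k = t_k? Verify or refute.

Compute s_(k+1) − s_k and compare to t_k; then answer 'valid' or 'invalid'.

s_(k+1) = -(k + 2)*(k + 3)*factorial(k + 4)/(2*2**k*(k + 5))
s_(k+1) − s_k = -(k + 2)*(k**3 + 9*k**2 + 28*k + 38)*factorial(k + 3)/(2*2**k*(k + 4)*(k + 5))
(s_(k+1) − s_k) − t_k = (k**3 + 8*k**2 + 20*k + 22)*factorial(k + 3)/(2**k*(k + 4)*(k + 5))

Invalid: residual (k**3 + 8*k**2 + 20*k + 22)*factorial(k + 3)/(2**k*(k + 4)*(k + 5)) ≠ 0.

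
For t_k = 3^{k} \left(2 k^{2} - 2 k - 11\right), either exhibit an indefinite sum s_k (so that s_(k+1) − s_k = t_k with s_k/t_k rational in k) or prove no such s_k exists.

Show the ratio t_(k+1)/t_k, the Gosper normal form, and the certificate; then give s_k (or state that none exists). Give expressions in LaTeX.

The ratio is 3*(2*k**2 + 2*k - 11)/(2*k**2 - 2*k - 11).
A = 3, B = 1, C = k**2 - k - 11/2.
Set up (3)·f(k+1) − (1)·f(k) − (k**2 - k - 11/2) = 0.
deg f ≤ 2 (via 0,0,2).
Solve for f: f(k) = (k**2 - 4*k - 1)/2 (degree 2 ≤ 2).
Get s_k = R·t_k = 3**k*(k**2 - 4*k - 1) with R(k) = B(k−1)f(k)/C(k) = (k**2 - 4*k - 1)/(2*k**2 - 2*k - 11).
Δs = 3**k*(2*k**2 - 2*k - 11), as required.

s_k = 3^{k} \left(k^{2} - 4 k - 1\right)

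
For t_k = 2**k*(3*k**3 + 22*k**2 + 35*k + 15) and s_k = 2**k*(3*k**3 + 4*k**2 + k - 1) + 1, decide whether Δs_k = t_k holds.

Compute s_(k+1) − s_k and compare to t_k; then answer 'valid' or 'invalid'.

s_(k+1) = 2**(k + 1)*(k + 3*(k + 1)**3 + 4*(k + 1)**2) + 1
s_(k+1) − s_k = 2**k*(3*k**3 + 22*k**2 + 35*k + 15)
(s_(k+1) − s_k) − t_k = 0

valid (s_(k+1) − s_k reduces to t_k)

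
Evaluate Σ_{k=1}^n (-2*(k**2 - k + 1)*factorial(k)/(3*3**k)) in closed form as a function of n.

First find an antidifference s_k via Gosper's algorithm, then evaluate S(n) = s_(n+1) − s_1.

S(n) = 3**(-n - 1)*(2*3**n - 2*n**2*factorial(n) - 4*n*factorial(n) - 2*factorial(n))

t_(k+1)/t_k = -(k + 1)*(k - (k + 1)**2)/(3*k**2 - 3*k + 3).
Factor: A=k/3 + 1/3; B=1; C=k**2 - k + 1.
Solve (k/3 + 1/3)·f(k+1) − (1)·f(k) = k**2 - k + 1.
deg f ≤ 1 (via 1,0,2).
Solving with deg f ≤ 1: f(k) = 3*k.
Then R = B(k−1)f/C = 3*k/(k**2 - k + 1), so s_k = R(k)·t_k = -2*k*factorial(k)/3**k.
Check: Δs_k = -2*(k**2 - k + 1)*factorial(k)/(3*3**k). ✓
s_(n+1) = -2*3**(-n - 1)*(n + 1)*factorial(n + 1) and s_(1) = -2/3, so S(n) = 3**(-n - 1)*(2*3**n - 2*n**2*factorial(n) - 4*n*factorial(n) - 2*factorial(n)).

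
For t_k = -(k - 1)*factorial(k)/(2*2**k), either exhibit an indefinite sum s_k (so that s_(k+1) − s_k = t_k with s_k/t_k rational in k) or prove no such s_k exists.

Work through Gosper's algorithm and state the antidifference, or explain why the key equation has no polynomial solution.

s_k = -factorial(k)/2**k

Step 1: r(k) = k*(k + 1)/(2*(k - 1)).
Gosper form: A/B · C(k+1)/C(k) with A=k/2 + 1/2, B=1, C=k - 1.
Solve (k/2 + 1/2)·f(k+1) − (1)·f(k) = k - 1.
d = 0 from the (1,0,1) case.
Coefficient equations give f(k) = 2.
Then R = B(k−1)f/C = 2/(k - 1), so s_k = R(k)·t_k = -factorial(k)/2**k.
Δs = -(k - 1)*factorial(k)/(2*2**k), as required.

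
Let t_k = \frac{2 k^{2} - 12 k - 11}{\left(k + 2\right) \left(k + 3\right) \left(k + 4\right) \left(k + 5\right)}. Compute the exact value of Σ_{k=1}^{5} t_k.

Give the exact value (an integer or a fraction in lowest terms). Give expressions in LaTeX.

Compute t_(k+1)/t_k: get (2*k**3 - 4*k**2 - 37*k - 42)/(2*k**3 - 83*k - 66).
Take A(k)=k + 2, B(k)=k + 6, C(k)=k**2 - 6*k - 11/2.
Need (k + 2)·f(k+1) − (k + 5)·f(k) = k**2 - 6*k - 11/2.
deg f ≤ 3 (via 1,1,2).
A polynomial solution: f(k) = -k*(k**2 + 25*k + 18)/16.
So s_k = (B(k−1)f/C)·t_k = (-k*(k + 5)*(k**2 + 25*k + 18)/(8*(2*k**2 - 12*k - 11)))·t_k = k*(-k**2 - 25*k - 18)/(8*(k + 2)*(k + 3)*(k + 4)).
Check: Δs_k = (2*k**2 - 12*k - 11)/(k**4 + 14*k**3 + 71*k**2 + 154*k + 120). ✓
Evaluate s at k=6 and k=1: -17/80 and -11/120; difference -29/240.

Σ = -29/240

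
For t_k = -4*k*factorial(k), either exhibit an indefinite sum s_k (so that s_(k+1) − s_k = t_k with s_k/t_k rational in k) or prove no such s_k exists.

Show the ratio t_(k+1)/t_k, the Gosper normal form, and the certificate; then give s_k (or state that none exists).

s_k = -4*factorial(k)

The ratio is (k + 1)**2/k.
So A=k + 1 and B=1, with C=k.
Solve (k + 1)·f(k+1) − (1)·f(k) = k.
Degrees (1,0,1) ⇒ d ≤ 0.
Solving with deg f ≤ 0: f(k) = 1.
R(k) = B(k−1)·f(k)/C(k) = 1/k; s_k = R·t_k = -4*factorial(k).
Check: Δs_k = -4*k*factorial(k). ✓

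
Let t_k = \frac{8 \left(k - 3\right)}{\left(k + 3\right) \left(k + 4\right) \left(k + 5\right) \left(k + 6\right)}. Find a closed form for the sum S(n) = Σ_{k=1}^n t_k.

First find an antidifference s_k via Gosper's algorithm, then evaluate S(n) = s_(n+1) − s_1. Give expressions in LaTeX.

r(k) = (k - 2)*(k + 3)/((k - 3)*(k + 7)) after simplifying.
Normal form (A,B,C) = (k + 3, k + 7, k - 3).
Set up (k + 3)·f(k+1) − (k + 6)·f(k) − (k - 3) = 0.
d = 3 from the (1,1,1) case.
Coefficient equations give f(k) = -k*(k**2 + 12*k + 107)/120.
Then R = B(k−1)f/C = -k*(k + 6)*(k**2 + 12*k + 107)/(120*(k - 3)), so s_k = R(k)·t_k = k*(-k**2 - 12*k - 107)/(15*(k + 3)*(k + 4)*(k + 5)).
Check: Δs_k = 8*(k - 3)/(k**4 + 18*k**3 + 119*k**2 + 342*k + 360). ✓
Σ_(k=1)^n t_k = s_(n+1) − s_(1) = ((-n**3 - 15*n**2 - 134*n - 120)/(15*(n**3 + 15*n**2 + 74*n + 120))) − (-1/15), i.e. -4*n/(n**3 + 15*n**2 + 74*n + 120).

S(n) = - \frac{4 n}{n^{3} + 15 n^{2} + 74 n + 120}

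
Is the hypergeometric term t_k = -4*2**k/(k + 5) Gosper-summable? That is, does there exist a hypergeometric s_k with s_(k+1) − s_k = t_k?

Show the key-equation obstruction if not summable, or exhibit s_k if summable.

r(k) = 2*(k + 5)/(k + 6) after simplifying.
Take A(k)=2*k + 10, B(k)=k + 6, C(k)=1.
Key eq: (2*k + 10)·f(k+1) = (k + 5)·f(k) + (1).
d = -1 from the (1,1,0) case.
deg f ≤ -1 is impossible — no certificate.

No. Not Gosper-summable.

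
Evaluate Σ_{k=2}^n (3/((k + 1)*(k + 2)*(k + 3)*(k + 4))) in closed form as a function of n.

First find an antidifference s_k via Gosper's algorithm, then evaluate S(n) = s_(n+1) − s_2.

Ratio r(k) = (k + 1)/(k + 5).
Normal form (A,B,C) = (k + 1, k + 5, 1).
Need (k + 1)·f(k+1) − (k + 4)·f(k) = 1.
deg f ≤ 3 (via 1,1,0).
Solve for f: f(k) = k*(k**2 + 6*k + 11)/18 (degree 3 ≤ 3).
Then R = B(k−1)f/C = k*(k + 4)*(k**2 + 6*k + 11)/18, so s_k = R(k)·t_k = k*(k**2 + 6*k + 11)/(6*(k + 1)*(k + 2)*(k + 3)).
Check: Δs_k = 3/(k**4 + 10*k**3 + 35*k**2 + 50*k + 24). ✓
Evaluate: s_(n+1) = (n**3 + 9*n**2 + 26*n + 18)/(6*(n**3 + 9*n**2 + 26*n + 24)); subtract s_(2) = 3/20 ⇒ S(n) = (n**3 + 9*n**2 + 26*n - 36)/(60*(n**3 + 9*n**2 + 26*n + 24)).

S(n) = (n**3 + 9*n**2 + 26*n - 36)/(60*(n**3 + 9*n**2 + 26*n + 24))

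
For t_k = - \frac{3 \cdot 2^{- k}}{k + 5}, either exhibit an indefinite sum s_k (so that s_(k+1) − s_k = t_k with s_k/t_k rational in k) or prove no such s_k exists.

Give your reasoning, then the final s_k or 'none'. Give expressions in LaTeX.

not Gosper-summable; s_k does not exist

Step 1: r(k) = (k + 5)/(2*(k + 6)).
Factor: A=k/2 + 5/2; B=k + 6; C=1.
Need (k/2 + 5/2)·f(k+1) − (k + 5)·f(k) = 1.
deg f ≤ -1 (via 1,1,0).
Bound -1 < 0, so the key equation has no polynomial solution.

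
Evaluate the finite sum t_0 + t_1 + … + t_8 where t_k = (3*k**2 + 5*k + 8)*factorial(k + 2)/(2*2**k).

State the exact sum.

Σ = 2027027

Step 1: r(k) = (k + 3)*(5*k + 3*(k + 1)**2 + 13)/(2*(3*k**2 + 5*k + 8)).
So A=k/2 + 3/2 and B=1, with C=k**2 + 5*k/3 + 8/3.
Set up (k/2 + 3/2)·f(k+1) − (1)·f(k) − (k**2 + 5*k/3 + 8/3) = 0.
deg f ≤ 1 (via 1,0,2).
Solving with deg f ≤ 1: f(k) = 2*(3*k - 1)/3.
Get s_k = R·t_k = (3*k - 1)*factorial(k + 2)/2**k with R(k) = B(k−1)f(k)/C(k) = 2*(3*k - 1)/(3*k**2 + 5*k + 8).
Check: Δs_k = (3*k**2 + 5*k + 8)*factorial(k + 2)/(2*2**k). ✓
Evaluate s at k=9 and k=0: 2027025 and -2; difference 2027027.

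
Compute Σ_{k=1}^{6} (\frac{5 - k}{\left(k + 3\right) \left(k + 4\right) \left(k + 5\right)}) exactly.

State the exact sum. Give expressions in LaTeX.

Σ = 3/55

Step 1: r(k) = (k - 4)*(k + 3)/((k - 5)*(k + 6)).
A = k + 3, B = k + 6, C = k - 5.
Need (k + 3)·f(k+1) − (k + 5)·f(k) = k - 5.
Bound: deg f ≤ 2.
Solving with deg f ≤ 2: f(k) = -k*(k + 19)/12.
R(k) = B(k−1)·f(k)/C(k) = -k*(k + 5)*(k + 19)/(12*(k - 5)); s_k = R·t_k = k*(k + 19)/(12*(k + 3)*(k + 4)).
Check: Δs_k = (5 - k)/(k**3 + 12*k**2 + 47*k + 60). ✓
Telescoping: Σ = s_(7) − s_(1) = 91/660 − (1/12) = 3/55.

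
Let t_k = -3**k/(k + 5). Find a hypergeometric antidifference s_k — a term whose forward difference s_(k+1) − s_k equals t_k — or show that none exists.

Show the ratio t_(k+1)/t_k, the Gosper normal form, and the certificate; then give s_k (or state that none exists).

not Gosper-summable; s_k does not exist

The ratio is 3*(k + 5)/(k + 6).
So A=3*k + 15 and B=k + 6, with C=1.
Need (3*k + 15)·f(k+1) − (k + 5)·f(k) = 1.
From deg A=1, deg B=1, deg C=0: d=-1.
deg f ≤ -1 is impossible — no certificate.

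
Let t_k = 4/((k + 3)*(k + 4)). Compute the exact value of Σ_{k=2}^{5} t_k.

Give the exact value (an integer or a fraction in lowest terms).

Step 1: r(k) = (k + 3)/(k + 5).
A = k + 3, B = k + 5, C = 1.
Solve (k + 3)·f(k+1) − (k + 4)·f(k) = 1.
deg f ≤ 1 (via 1,1,0).
Solving with deg f ≤ 1: f(k) = k/3.
Get s_k = R·t_k = 4*k/(3*(k + 3)) with R(k) = B(k−1)f(k)/C(k) = k*(k + 4)/3.
Check: Δs_k = 4/(k**2 + 7*k + 12). ✓
Σ_(k=2)^(5) t_k = s_(6) − s_(2) = 8/9 − (8/15) = 16/45.

Σ = 16/45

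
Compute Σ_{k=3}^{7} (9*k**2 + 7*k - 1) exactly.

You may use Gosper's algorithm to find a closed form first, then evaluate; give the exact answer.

t_(k+1)/t_k = (9*k**2 + 25*k + 15)/(9*k**2 + 7*k - 1).
A = 1, B = 1, C = k**2 + 7*k/9 - 1/9.
f must satisfy (1)·f(k+1) − (1)·f(k) = k**2 + 7*k/9 - 1/9.
Bound: deg f ≤ 3.
Coefficient equations give f(k) = k*(3*k**2 - k - 3)/9.
R(k) = B(k−1)·f(k)/C(k) = k*(3*k**2 - k - 3)/(9*k**2 + 7*k - 1); s_k = R·t_k = k*(3*k**2 - k - 3).
Check: Δs_k = 9*k**2 + 7*k - 1. ✓
Evaluate s at k=8 and k=3: 1448 and 63; difference 1385.

Σ = 1385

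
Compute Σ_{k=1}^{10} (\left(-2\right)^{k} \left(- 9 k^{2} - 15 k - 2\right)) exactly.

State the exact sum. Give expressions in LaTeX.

Σ = -761852

The ratio is 2*(-9*k**2 - 33*k - 26)/(9*k**2 + 15*k + 2).
Factor: A=-2; B=1; C=k**2 + 5*k/3 + 2/9.
Solve (-2)·f(k+1) − (1)·f(k) = k**2 + 5*k/3 + 2/9.
Bound: deg f ≤ 2.
Solve for f: f(k) = -(k + 1)*(3*k - 2)/9 (degree 2 ≤ 2).
R(k) = B(k−1)·f(k)/C(k) = -(k + 1)*(3*k - 2)/(9*k**2 + 15*k + 2); s_k = R·t_k = (-2)**k*(3*k**2 + k - 2).
s_(k+1) − s_k = (-2)**k*(-9*k**2 - 15*k - 2) = t_k.
Telescoping: Σ = s_(11) − s_(1) = -761856 − (-4) = -761852.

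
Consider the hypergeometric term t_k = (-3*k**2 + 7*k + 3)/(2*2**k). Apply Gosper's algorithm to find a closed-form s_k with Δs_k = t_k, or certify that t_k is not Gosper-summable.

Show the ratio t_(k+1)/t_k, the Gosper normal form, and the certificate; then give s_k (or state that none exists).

r(k) = (3*k**2 - k - 7)/(2*(3*k**2 - 7*k - 3)) after simplifying.
Take A(k)=1/2, B(k)=1, C(k)=k**2 - 7*k/3 - 1.
f must satisfy (1/2)·f(k+1) − (1)·f(k) = k**2 - 7*k/3 - 1.
deg f ≤ 2 (via 0,0,2).
A polynomial solution: f(k) = -2*(3*k**2 - k - 1)/3.
Get s_k = R·t_k = (3*k**2 - k - 1)/2**k with R(k) = B(k−1)f(k)/C(k) = -2*(3*k**2 - k - 1)/(3*k**2 - 7*k - 3).
Δs = (-3*k**2 + 7*k + 3)/(2*2**k), as required.

s_k = (3*k**2 - k - 1)/2**k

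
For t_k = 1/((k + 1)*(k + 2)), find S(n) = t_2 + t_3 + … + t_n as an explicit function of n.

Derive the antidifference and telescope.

Ratio r(k) = (k + 1)/(k + 3).
Normal form (A,B,C) = (k + 1, k + 3, 1).
f must satisfy (k + 1)·f(k+1) − (k + 2)·f(k) = 1.
Degrees (1,1,0) ⇒ d ≤ 1.
Solve for f: f(k) = k (degree 1 ≤ 1).
So s_k = (B(k−1)f/C)·t_k = (k*(k + 2))·t_k = k/(k + 1).
Check: Δs_k = 1/(k**2 + 3*k + 2). ✓
Σ_(k=2)^n t_k = s_(n+1) − s_(2) = ((n + 1)/(n + 2)) − (2/3), i.e. (n - 1)/(3*(n + 2)).

S(n) = (n - 1)/(3*(n + 2))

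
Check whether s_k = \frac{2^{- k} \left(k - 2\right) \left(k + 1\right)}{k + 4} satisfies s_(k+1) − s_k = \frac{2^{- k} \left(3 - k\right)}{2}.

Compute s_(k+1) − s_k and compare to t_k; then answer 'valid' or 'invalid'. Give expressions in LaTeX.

s_(k+1) = (k - 1)*(k + 2)/(2*2**k*(k + 5))
s_(k+1) − s_k = (-k**3 - 3*k**2 + 16*k + 12)/(2*2**k*(k**2 + 9*k + 20))
(s_(k+1) − s_k) − t_k = 3*(k**2 + 3*k - 16)/(2*2**k*(k**2 + 9*k + 20))

Invalid: residual \frac{3 \cdot 2^{- k} \left(k^{2} + 3 k - 16\right)}{2 \left(k^{2} + 9 k + 20\right)} ≠ 0.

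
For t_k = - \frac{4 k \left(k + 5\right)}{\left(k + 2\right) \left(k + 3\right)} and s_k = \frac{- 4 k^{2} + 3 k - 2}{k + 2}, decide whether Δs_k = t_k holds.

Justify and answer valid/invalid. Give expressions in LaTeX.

s_(k+1) = (3*k - 4*(k + 1)**2 + 1)/(k + 3)
s_(k+1) − s_k = 4*k*(-k - 5)/(k**2 + 5*k + 6)
(s_(k+1) − s_k) − t_k = 0

Valid — Δs_k = t_k.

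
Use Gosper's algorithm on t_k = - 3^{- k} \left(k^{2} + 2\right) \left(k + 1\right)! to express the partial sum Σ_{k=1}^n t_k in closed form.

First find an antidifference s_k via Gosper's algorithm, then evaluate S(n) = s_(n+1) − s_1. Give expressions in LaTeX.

S(n) = 2 - 3^{- n} n \left(n + 2\right)! - 3^{- n} \left(n + 2\right)!

r(k) = (k + 2)*((k + 1)**2 + 2)/(3*(k**2 + 2)) after simplifying.
Take A(k)=k/3 + 2/3, B(k)=1, C(k)=k**2 + 2.
Need (k/3 + 2/3)·f(k+1) − (1)·f(k) = k**2 + 2.
From deg A=1, deg B=0, deg C=2: d=1.
Solve for f: f(k) = 3*k (degree 1 ≤ 1).
Then R = B(k−1)f/C = 3*k/(k**2 + 2), so s_k = R(k)·t_k = -3**(1 - k)*k*factorial(k + 1).
s_(k+1) − s_k = -(k**2 + 2)*factorial(k + 1)/3**k = t_k.
Evaluate: s_(n+1) = -(n + 1)*factorial(n + 2)/3**n; subtract s_(1) = -2 ⇒ S(n) = 2 - n*factorial(n + 2)/3**n - factorial(n + 2)/3**n.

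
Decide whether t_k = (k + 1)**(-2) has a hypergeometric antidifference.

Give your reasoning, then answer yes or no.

No — the linear system for f has no solution.

Compute t_(k+1)/t_k: get (k + 1)**2/(k + 2)**2.
Normal form (A,B,C) = (k**2 + 2*k + 1, k**2 + 4*k + 4, 1).
Key eq: (k**2 + 2*k + 1)·f(k+1) = (k**2 + 2*k + 1)·f(k) + (1).
From deg A=2, deg B=2, deg C=0: d=0.
Write f(k) = c0. Then LHS − RHS = -1, requiring -1 = 0: contradictory. No certificate.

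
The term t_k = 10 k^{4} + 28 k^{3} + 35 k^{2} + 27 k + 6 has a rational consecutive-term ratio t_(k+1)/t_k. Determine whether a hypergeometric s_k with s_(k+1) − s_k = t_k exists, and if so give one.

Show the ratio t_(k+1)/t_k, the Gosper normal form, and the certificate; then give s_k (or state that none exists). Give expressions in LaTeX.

Compute t_(k+1)/t_k: get (10*k**4 + 68*k**3 + 179*k**2 + 221*k + 106)/(10*k**4 + 28*k**3 + 35*k**2 + 27*k + 6).
A = 1, B = 1, C = k**4 + 14*k**3/5 + 7*k**2/2 + 27*k/10 + 3/5.
Solve (1)·f(k+1) − (1)·f(k) = k**4 + 14*k**3/5 + 7*k**2/2 + 27*k/10 + 3/5.
Bound: deg f ≤ 5.
Coefficient equations give f(k) = k*(2*k**4 + 2*k**3 + k**2 + 3*k - 2)/10.
R(k) = B(k−1)·f(k)/C(k) = k*(2*k**4 + 2*k**3 + k**2 + 3*k - 2)/(10*k**4 + 28*k**3 + 35*k**2 + 27*k + 6); s_k = R·t_k = k*(2*k**4 + 2*k**3 + k**2 + 3*k - 2).
Verify: 10*k**4 + 28*k**3 + 35*k**2 + 27*k + 6 matches t_k.

s_k = k \left(2 k^{4} + 2 k^{3} + k^{2} + 3 k - 2\right)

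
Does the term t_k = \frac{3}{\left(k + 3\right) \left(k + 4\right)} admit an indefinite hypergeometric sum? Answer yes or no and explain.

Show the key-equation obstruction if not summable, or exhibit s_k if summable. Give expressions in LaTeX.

Compute t_(k+1)/t_k: get (k + 3)/(k + 5).
A = k + 3, B = k + 5, C = 1.
Key eq: (k + 3)·f(k+1) = (k + 4)·f(k) + (1).
d = 1 from the (1,1,0) case.
Solving with deg f ≤ 1: f(k) = k/3.
Then R = B(k−1)f/C = k*(k + 4)/3, so s_k = R(k)·t_k = k/(k + 3).
Verify: 3/(k**2 + 7*k + 12) matches t_k.

Yes. s_k = \frac{k}{k + 3}.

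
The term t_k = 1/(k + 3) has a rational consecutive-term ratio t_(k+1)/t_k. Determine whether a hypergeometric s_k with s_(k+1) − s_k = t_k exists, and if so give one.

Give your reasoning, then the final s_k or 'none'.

none — t_k is not Gosper-summable

Step 1: r(k) = (k + 3)/(k + 4).
Take A(k)=k + 3, B(k)=k + 4, C(k)=1.
Need (k + 3)·f(k+1) − (k + 3)·f(k) = 1.
Degrees (1,1,0) ⇒ d ≤ 0.
f = c0 ⇒ A·f(k+1) − B(k−1)·f(k) − C = -1. The system {-1 = 0} is inconsistent; no antidifference.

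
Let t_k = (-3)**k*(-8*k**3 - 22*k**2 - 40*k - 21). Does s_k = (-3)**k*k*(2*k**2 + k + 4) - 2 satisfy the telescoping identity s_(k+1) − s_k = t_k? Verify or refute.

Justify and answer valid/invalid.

valid (s_(k+1) − s_k reduces to t_k)

s_(k+1) = (-3)**(k + 1)*(k + 1)*(k + 2*(k + 1)**2 + 5) - 2
s_(k+1) − s_k = (-3)**k*(-8*k**3 - 22*k**2 - 40*k - 21)
(s_(k+1) − s_k) − t_k = 0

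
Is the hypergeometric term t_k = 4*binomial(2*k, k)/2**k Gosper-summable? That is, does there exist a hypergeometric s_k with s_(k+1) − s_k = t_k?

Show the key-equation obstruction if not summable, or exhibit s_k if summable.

t_(k+1)/t_k = (2*k + 1)/(k + 1).
Take A(k)=2*k + 1, B(k)=k + 1, C(k)=1.
Key eq: (2*k + 1)·f(k+1) = (k)·f(k) + (1).
Degrees (1,1,0) ⇒ d ≤ -1.
d = -1 < 0 ⇒ no nonzero polynomial f; not summable.

No; the degree bound rules out any f.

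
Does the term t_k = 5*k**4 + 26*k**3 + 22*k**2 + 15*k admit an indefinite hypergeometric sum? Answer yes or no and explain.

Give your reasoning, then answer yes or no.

Yes. s_k = k*(k**4 + 4*k**3 - 4*k**2 + 3*k - 4).

Compute t_(k+1)/t_k: get (5*k**4 + 46*k**3 + 130*k**2 + 157*k + 68)/(k*(5*k**3 + 26*k**2 + 22*k + 15)).
Take A(k)=1, B(k)=1, C(k)=k**4 + 26*k**3/5 + 22*k**2/5 + 3*k.
f must satisfy (1)·f(k+1) − (1)·f(k) = k**4 + 26*k**3/5 + 22*k**2/5 + 3*k.
Bound: deg f ≤ 5.
Solving with deg f ≤ 5: f(k) = k*(k - 1)*(k**3 + 5*k**2 + k + 4)/5.
Then R = B(k−1)f/C = (k - 1)*(k**3 + 5*k**2 + k + 4)/(5*k**3 + 26*k**2 + 22*k + 15), so s_k = R(k)·t_k = k*(k**4 + 4*k**3 - 4*k**2 + 3*k - 4).
Verify: k*(5*k**3 + 26*k**2 + 22*k + 15) matches t_k.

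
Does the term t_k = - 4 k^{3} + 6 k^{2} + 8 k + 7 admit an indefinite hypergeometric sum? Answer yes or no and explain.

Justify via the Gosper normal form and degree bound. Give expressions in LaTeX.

Yes. s_k = k \left(- k^{3} + 4 k^{2} + 4\right).

Ratio r(k) = (4*k**3 + 6*k**2 - 8*k - 17)/(4*k**3 - 6*k**2 - 8*k - 7).
Take A(k)=1, B(k)=1, C(k)=k**3 - 3*k**2/2 - 2*k - 7/4.
Need (1)·f(k+1) − (1)·f(k) = k**3 - 3*k**2/2 - 2*k - 7/4.
From deg A=0, deg B=0, deg C=3: d=4.
Solving with deg f ≤ 4: f(k) = k*(k**3 - 4*k**2 - 4)/4.
So s_k = (B(k−1)f/C)·t_k = (k*(k**3 - 4*k**2 - 4)/(4*k**3 - 6*k**2 - 8*k - 7))·t_k = k*(-k**3 + 4*k**2 + 4).
Δs = -4*k**3 + 6*k**2 + 8*k + 7, as required.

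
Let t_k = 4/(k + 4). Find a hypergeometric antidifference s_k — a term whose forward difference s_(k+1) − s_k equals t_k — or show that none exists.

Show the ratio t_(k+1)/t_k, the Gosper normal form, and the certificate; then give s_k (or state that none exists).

none — t_k is not Gosper-summable

Ratio r(k) = (k + 4)/(k + 5).
Gosper form: A/B · C(k+1)/C(k) with A=k + 4, B=k + 5, C=1.
Key eq: (k + 4)·f(k+1) = (k + 4)·f(k) + (1).
Degrees (1,1,0) ⇒ d ≤ 0.
Generic f = c0 gives residual -1; -1 = 0 cannot hold, so t_k is not Gosper-summable.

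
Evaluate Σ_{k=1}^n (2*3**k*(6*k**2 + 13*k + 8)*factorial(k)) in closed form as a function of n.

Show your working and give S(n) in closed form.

t_(k+1)/t_k = 3*(6*k**3 + 31*k**2 + 52*k + 27)/(6*k**2 + 13*k + 8).
So A=3*k + 3 and B=1, with C=k**2 + 13*k/6 + 4/3.
f must satisfy (3*k + 3)·f(k+1) − (1)·f(k) = k**2 + 13*k/6 + 4/3.
Bound: deg f ≤ 1.
A polynomial solution: f(k) = (2*k + 1)/6.
Certificate R = B(k−1)f/C = (2*k + 1)/(6*k**2 + 13*k + 8) gives s_k = 2*3**k*(2*k + 1)*factorial(k).
s_(k+1) − s_k = 2*3**k*(6*k**2 + 13*k + 8)*factorial(k) = t_k.
Σ_(k=1)^n t_k = s_(n+1) − s_(1) = (6*3**n*(2*n + 3)*factorial(n + 1)) − (18), i.e. 12*3**n*n**2*factorial(n) + 30*3**n*n*factorial(n) + 18*3**n*factorial(n) - 18.

S(n) = 12*3**n*n**2*factorial(n) + 30*3**n*n*factorial(n) + 18*3**n*factorial(n) - 18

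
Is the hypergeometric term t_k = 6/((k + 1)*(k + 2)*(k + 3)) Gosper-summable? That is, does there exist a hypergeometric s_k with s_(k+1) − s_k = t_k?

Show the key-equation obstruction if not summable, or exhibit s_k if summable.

t_(k+1)/t_k = (k + 1)/(k + 4).
Normal form (A,B,C) = (k + 1, k + 4, 1).
Set up (k + 1)·f(k+1) − (k + 3)·f(k) − (1) = 0.
deg f ≤ 2 (via 1,1,0).
Coefficient equations give f(k) = k*(k + 3)/4.
Get s_k = R·t_k = 3*k*(k + 3)/(2*(k + 1)*(k + 2)) with R(k) = B(k−1)f(k)/C(k) = k*(k + 3)**2/4.
s_(k+1) − s_k = 6/(k**3 + 6*k**2 + 11*k + 6) = t_k.

Yes. s_k = 3*k*(k + 3)/(2*(k + 1)*(k + 2)).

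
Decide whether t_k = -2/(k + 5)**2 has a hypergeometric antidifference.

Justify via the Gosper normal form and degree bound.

t_(k+1)/t_k = (k + 5)**2/(k + 6)**2.
Factor: A=k**2 + 10*k + 25; B=k**2 + 12*k + 36; C=1.
Solve (k**2 + 10*k + 25)·f(k+1) − (k**2 + 10*k + 25)·f(k) = 1.
From deg A=2, deg B=2, deg C=0: d=0.
Put f(k) = c0: A·f(k+1) − B(k−1)·f(k) − C = -1; need -1 = 0 — inconsistent ⇒ no f, not summable.

No; the coefficient equations for f are inconsistent.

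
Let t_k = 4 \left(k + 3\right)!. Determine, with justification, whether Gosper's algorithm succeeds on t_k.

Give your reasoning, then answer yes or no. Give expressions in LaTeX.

r(k) = k + 4 after simplifying.
So A=k + 4 and B=1, with C=1.
Solve (k + 4)·f(k+1) − (1)·f(k) = 1.
Bound: deg f ≤ -1.
deg f ≤ -1 is impossible — no certificate.

No; the degree bound rules out any f.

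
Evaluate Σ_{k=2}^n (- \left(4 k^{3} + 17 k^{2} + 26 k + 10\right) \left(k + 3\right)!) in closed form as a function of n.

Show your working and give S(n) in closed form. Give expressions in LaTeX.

S(n) = - 4 n^{2} \left(n + 4\right)! - 5 n \left(n + 4\right)! - 3 \left(n + 4\right)! + 1440

Compute t_(k+1)/t_k: get (4*k**4 + 45*k**3 + 188*k**2 + 345*k + 228)/(4*k**3 + 17*k**2 + 26*k + 10).
Normal form (A,B,C) = (k + 4, 1, k**3 + 17*k**2/4 + 13*k/2 + 5/2).
Solve (k + 4)·f(k+1) − (1)·f(k) = k**3 + 17*k**2/4 + 13*k/2 + 5/2.
Degrees (1,0,3) ⇒ d ≤ 2.
A polynomial solution: f(k) = (4*k**2 - 3*k + 2)/4.
R(k) = B(k−1)·f(k)/C(k) = (4*k**2 - 3*k + 2)/(4*k**3 + 17*k**2 + 26*k + 10); s_k = R·t_k = -(4*k**2 - 3*k + 2)*factorial(k + 3).
Verify: -(4*k**3 + 17*k**2 + 26*k + 10)*factorial(k + 3) matches t_k.
Σ_(k=2)^n t_k = s_(n+1) − s_(2) = (-(4*n**2 + 5*n + 3)*factorial(n + 4)) − (-1440), i.e. -4*n**2*factorial(n + 4) - 5*n*factorial(n + 4) - 3*factorial(n + 4) + 1440.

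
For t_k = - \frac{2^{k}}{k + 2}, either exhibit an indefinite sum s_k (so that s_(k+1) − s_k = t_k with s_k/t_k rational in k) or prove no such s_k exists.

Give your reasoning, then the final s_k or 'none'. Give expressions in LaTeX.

r(k) = 2*(k + 2)/(k + 3) after simplifying.
Gosper form: A/B · C(k+1)/C(k) with A=2*k + 4, B=k + 3, C=1.
f must satisfy (2*k + 4)·f(k+1) − (k + 2)·f(k) = 1.
Bound: deg f ≤ -1.
d = -1 < 0 ⇒ no nonzero polynomial f; not summable.

none (Gosper's algorithm certifies no s_k)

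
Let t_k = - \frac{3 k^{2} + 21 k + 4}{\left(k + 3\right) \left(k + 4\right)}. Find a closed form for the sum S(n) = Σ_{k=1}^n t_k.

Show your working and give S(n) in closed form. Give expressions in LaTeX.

The ratio is (k + 3)*(21*k + 3*(k + 1)**2 + 25)/((k + 5)*(3*k**2 + 21*k + 4)).
Take A(k)=k + 3, B(k)=k + 5, C(k)=k**2 + 7*k + 4/3.
Set up (k + 3)·f(k+1) − (k + 4)·f(k) − (k**2 + 7*k + 4/3) = 0.
Degrees (1,1,2) ⇒ d ≤ 2.
Solve for f: f(k) = k*(9*k - 5)/9 (degree 2 ≤ 2).
R(k) = B(k−1)·f(k)/C(k) = k*(k + 4)*(9*k - 5)/(3*(3*k**2 + 21*k + 4)); s_k = R·t_k = k*(5 - 9*k)/(3*(k + 3)).
Verify: (-3*k**2 - 21*k - 4)/(k**2 + 7*k + 12) matches t_k.
Telescope: S(n) = s_(n+1) − s_(1) = (-9*n**2 - 13*n - 4)/(3*(n + 4)) − (-1/3) = n*(-3*n - 4)/(n + 4).

S(n) = \frac{n \left(- 3 n - 4\right)}{n + 4}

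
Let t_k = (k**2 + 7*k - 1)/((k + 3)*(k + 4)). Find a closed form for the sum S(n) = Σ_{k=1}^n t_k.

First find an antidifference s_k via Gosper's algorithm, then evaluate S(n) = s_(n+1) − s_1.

Compute t_(k+1)/t_k: get (k + 3)*(7*k + (k + 1)**2 + 6)/((k + 5)*(k**2 + 7*k - 1)).
Gosper form: A/B · C(k+1)/C(k) with A=k + 3, B=k + 5, C=k**2 + 7*k - 1.
Key eq: (k + 3)·f(k+1) = (k + 4)·f(k) + (k**2 + 7*k - 1).
Degrees (1,1,2) ⇒ d ≤ 2.
Coefficient equations give f(k) = k*(3*k - 4)/3.
Get s_k = R·t_k = k*(3*k - 4)/(3*(k + 3)) with R(k) = B(k−1)f(k)/C(k) = k*(k + 4)*(3*k - 4)/(3*(k**2 + 7*k - 1)).
s_(k+1) − s_k = (k**2 + 7*k - 1)/(k**2 + 7*k + 12) = t_k.
Evaluate: s_(n+1) = (3*n**2 + 2*n - 1)/(3*(n + 4)); subtract s_(1) = -1/12 ⇒ S(n) = n*(4*n + 3)/(4*(n + 4)).

S(n) = n*(4*n + 3)/(4*(n + 4))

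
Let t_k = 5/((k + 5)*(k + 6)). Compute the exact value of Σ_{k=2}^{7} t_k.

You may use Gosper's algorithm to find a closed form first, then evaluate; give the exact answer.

r(k) = (k + 5)/(k + 7) after simplifying.
Factor: A=k + 5; B=k + 7; C=1.
Key eq: (k + 5)·f(k+1) = (k + 6)·f(k) + (1).
d = 1 from the (1,1,0) case.
Solve for f: f(k) = k/5 (degree 1 ≤ 1).
R(k) = B(k−1)·f(k)/C(k) = k*(k + 6)/5; s_k = R·t_k = k/(k + 5).
Δs = 5/(k**2 + 11*k + 30), as required.
Telescoping: Σ = s_(8) − s_(2) = 8/13 − (2/7) = 30/91.

Σ = 30/91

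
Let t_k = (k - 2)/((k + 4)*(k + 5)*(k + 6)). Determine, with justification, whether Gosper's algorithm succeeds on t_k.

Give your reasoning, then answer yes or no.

Yes. s_k = k*(k - 11)/(20*(k + 4)*(k + 5)).

t_(k+1)/t_k = (k - 1)*(k + 4)/((k - 2)*(k + 7)).
A = k + 4, B = k + 7, C = k - 2.
Set up (k + 4)·f(k+1) − (k + 6)·f(k) − (k - 2) = 0.
deg f ≤ 2 (via 1,1,1).
A polynomial solution: f(k) = k*(k - 11)/20.
R(k) = B(k−1)·f(k)/C(k) = k*(k - 11)*(k + 6)/(20*(k - 2)); s_k = R·t_k = k*(k - 11)/(20*(k + 4)*(k + 5)).
Check: Δs_k = (k - 2)/(k**3 + 15*k**2 + 74*k + 120). ✓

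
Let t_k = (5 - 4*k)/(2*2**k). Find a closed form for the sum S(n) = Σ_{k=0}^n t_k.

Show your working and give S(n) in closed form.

S(n) = 2**(-n - 1)*(2**(n + 1) + 4*n + 3)

Ratio r(k) = (4*k - 1)/(2*(4*k - 5)).
So A=1/2 and B=1, with C=k - 5/4.
Set up (1/2)·f(k+1) − (1)·f(k) − (k - 5/4) = 0.
Bound: deg f ≤ 1.
Coefficient equations give f(k) = -(4*k - 1)/2.
R(k) = B(k−1)·f(k)/C(k) = -2*(4*k - 1)/(4*k - 5); s_k = R·t_k = (4*k - 1)/2**k.
Δs = (5 - 4*k)/(2*2**k), as required.
Telescope: S(n) = s_(n+1) − s_(0) = 2**(-n - 1)*(4*n + 3) − (-1) = 2**(-n - 1)*(2**(n + 1) + 4*n + 3).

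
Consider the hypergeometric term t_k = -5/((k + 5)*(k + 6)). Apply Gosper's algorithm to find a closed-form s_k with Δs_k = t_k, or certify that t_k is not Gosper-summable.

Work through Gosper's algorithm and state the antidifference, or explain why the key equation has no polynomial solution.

r(k) = (k + 5)/(k + 7) after simplifying.
Normal form (A,B,C) = (k + 5, k + 7, 1).
f must satisfy (k + 5)·f(k+1) − (k + 6)·f(k) = 1.
From deg A=1, deg B=1, deg C=0: d=1.
Coefficient equations give f(k) = k/5.
Then R = B(k−1)f/C = k*(k + 6)/5, so s_k = R(k)·t_k = -k/(k + 5).
Δs = -5/(k**2 + 11*k + 30), as required.

s_k = -k/(k + 5)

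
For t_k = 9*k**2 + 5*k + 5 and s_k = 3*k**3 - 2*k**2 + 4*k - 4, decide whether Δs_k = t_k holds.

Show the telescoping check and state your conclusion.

Valid — Δs_k = t_k.

s_(k+1) = 3*k**3 + 7*k**2 + 9*k + 1
s_(k+1) − s_k = 9*k**2 + 5*k + 5
(s_(k+1) − s_k) − t_k = 0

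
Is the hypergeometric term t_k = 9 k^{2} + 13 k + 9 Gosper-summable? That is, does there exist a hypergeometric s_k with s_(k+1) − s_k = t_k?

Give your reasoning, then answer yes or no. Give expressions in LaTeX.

Yes. s_k = k \left(3 k^{2} + 2 k + 4\right).

Step 1: r(k) = (9*k**2 + 31*k + 31)/(9*k**2 + 13*k + 9).
So A=1 and B=1, with C=k**2 + 13*k/9 + 1.
Key eq: (1)·f(k+1) = (1)·f(k) + (k**2 + 13*k/9 + 1).
From deg A=0, deg B=0, deg C=2: d=3.
A polynomial solution: f(k) = k*(3*k**2 + 2*k + 4)/9.
R(k) = B(k−1)·f(k)/C(k) = k*(3*k**2 + 2*k + 4)/(9*k**2 + 13*k + 9); s_k = R·t_k = k*(3*k**2 + 2*k + 4).
Δs = 9*k**2 + 13*k + 9, as required.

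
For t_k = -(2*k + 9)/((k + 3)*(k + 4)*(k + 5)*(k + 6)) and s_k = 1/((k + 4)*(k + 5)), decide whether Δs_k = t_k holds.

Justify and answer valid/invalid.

Invalid: residual 3/(k**4 + 18*k**3 + 119*k**2 + 342*k + 360) ≠ 0.

s_(k+1) = 1/((k + 5)*(k + 6))
s_(k+1) − s_k = -2/(k**3 + 15*k**2 + 74*k + 120)
(s_(k+1) − s_k) − t_k = 3/(k**4 + 18*k**3 + 119*k**2 + 342*k + 360)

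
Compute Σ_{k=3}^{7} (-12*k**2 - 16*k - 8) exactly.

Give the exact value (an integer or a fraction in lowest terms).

r(k) = (3*k**2 + 10*k + 9)/(3*k**2 + 4*k + 2) after simplifying.
Normal form (A,B,C) = (1, 1, k**2 + 4*k/3 + 2/3).
Solve (1)·f(k+1) − (1)·f(k) = k**2 + 4*k/3 + 2/3.
From deg A=0, deg B=0, deg C=2: d=3.
Match coefficients ⇒ f(k) = k*(2*k**2 + k + 1)/6.
So s_k = (B(k−1)f/C)·t_k = (k*(2*k**2 + k + 1)/(2*(3*k**2 + 4*k + 2)))·t_k = 2*k*(-2*k**2 - k - 1).
Check: Δs_k = -12*k**2 - 16*k - 8. ✓
Σ_(k=3)^(7) t_k = s_(8) − s_(3) = -2192 − (-132) = -2060.

Σ = -2060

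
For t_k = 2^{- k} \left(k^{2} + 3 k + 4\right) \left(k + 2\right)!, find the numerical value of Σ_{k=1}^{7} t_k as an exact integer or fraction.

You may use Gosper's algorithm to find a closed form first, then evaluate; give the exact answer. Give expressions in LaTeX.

Σ = 255138

Ratio r(k) = (k + 3)*(3*k + (k + 1)**2 + 7)/(2*(k**2 + 3*k + 4)).
Normal form (A,B,C) = (k/2 + 3/2, 1, k**2 + 3*k + 4).
Solve (k/2 + 3/2)·f(k+1) − (1)·f(k) = k**2 + 3*k + 4.
Bound: deg f ≤ 1.
Solving with deg f ≤ 1: f(k) = 2*(k + 1).
So s_k = (B(k−1)f/C)·t_k = (2*(k + 1)/(k**2 + 3*k + 4))·t_k = 2**(1 - k)*(k + 1)*factorial(k + 2).
Verify: (k**2 + 3*k + 4)*factorial(k + 2)/2**k matches t_k.
Σ_(k=1)^(7) t_k = s_(8) − s_(1) = 255150 − (12) = 255138.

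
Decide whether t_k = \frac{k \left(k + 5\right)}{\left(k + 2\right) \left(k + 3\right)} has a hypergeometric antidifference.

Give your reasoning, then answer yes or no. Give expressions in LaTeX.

Yes. s_k = \frac{k \left(k - 1\right)}{k + 2}.

t_(k+1)/t_k = (k + 1)*(k + 2)*(k + 6)/(k*(k + 4)*(k + 5)).
Factor: A=k + 2; B=k + 4; C=k**2 + 5*k.
Key eq: (k + 2)·f(k+1) = (k + 3)·f(k) + (k**2 + 5*k).
deg f ≤ 2 (via 1,1,2).
Solve for f: f(k) = k*(k - 1) (degree 2 ≤ 2).
R(k) = B(k−1)·f(k)/C(k) = (k - 1)*(k + 3)/(k + 5); s_k = R·t_k = k*(k - 1)/(k + 2).
Check: Δs_k = k*(k + 5)/(k**2 + 5*k + 6). ✓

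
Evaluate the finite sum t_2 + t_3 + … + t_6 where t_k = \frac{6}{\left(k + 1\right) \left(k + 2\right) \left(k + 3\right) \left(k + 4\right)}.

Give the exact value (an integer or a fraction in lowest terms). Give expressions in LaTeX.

The ratio is (k + 1)/(k + 5).
Factor: A=k + 1; B=k + 5; C=1.
Set up (k + 1)·f(k+1) − (k + 4)·f(k) − (1) = 0.
From deg A=1, deg B=1, deg C=0: d=3.
A polynomial solution: f(k) = k*(k**2 + 6*k + 11)/18.
Then R = B(k−1)f/C = k*(k + 4)*(k**2 + 6*k + 11)/18, so s_k = R(k)·t_k = k*(k**2 + 6*k + 11)/(3*(k + 1)*(k + 2)*(k + 3)).
s_(k+1) − s_k = 6/(k**4 + 10*k**3 + 35*k**2 + 50*k + 24) = t_k.
Σ_(k=2)^(6) t_k = s_(7) − s_(2) = 119/360 − (3/10) = 11/360.

Σ = 11/360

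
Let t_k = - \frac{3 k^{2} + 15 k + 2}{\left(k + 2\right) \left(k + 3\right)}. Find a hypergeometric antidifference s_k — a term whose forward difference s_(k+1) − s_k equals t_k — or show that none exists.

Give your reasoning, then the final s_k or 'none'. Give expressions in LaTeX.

Step 1: r(k) = (k + 2)*(15*k + 3*(k + 1)**2 + 17)/((k + 4)*(3*k**2 + 15*k + 2)).
A = k + 2, B = k + 4, C = k**2 + 5*k + 2/3.
Key eq: (k + 2)·f(k+1) = (k + 3)·f(k) + (k**2 + 5*k + 2/3).
d = 2 from the (1,1,2) case.
Coefficient equations give f(k) = k*(3*k - 2)/3.
Get s_k = R·t_k = k*(2 - 3*k)/(k + 2) with R(k) = B(k−1)f(k)/C(k) = k*(k + 3)*(3*k - 2)/(3*k**2 + 15*k + 2).
Δs = (-3*k**2 - 15*k - 2)/(k**2 + 5*k + 6), as required.

s_k = \frac{k \left(2 - 3 k\right)}{k + 2}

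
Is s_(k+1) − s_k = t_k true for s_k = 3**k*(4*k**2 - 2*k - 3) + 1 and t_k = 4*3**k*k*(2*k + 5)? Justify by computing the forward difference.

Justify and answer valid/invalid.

s_(k+1) = 3**(k + 1)*(-2*k + 4*(k + 1)**2 - 5) + 1
s_(k+1) − s_k = 4*3**k*k*(2*k + 5)
(s_(k+1) − s_k) − t_k = 0

Valid — Δs_k = t_k.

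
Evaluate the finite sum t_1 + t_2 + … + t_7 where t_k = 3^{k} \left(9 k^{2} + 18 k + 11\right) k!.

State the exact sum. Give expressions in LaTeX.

Σ = 6613487988

Step 1: r(k) = 3*(9*k**3 + 45*k**2 + 74*k + 38)/(9*k**2 + 18*k + 11).
Gosper form: A/B · C(k+1)/C(k) with A=3*k + 3, B=1, C=k**2 + 2*k + 11/9.
Set up (3*k + 3)·f(k+1) − (1)·f(k) − (k**2 + 2*k + 11/9) = 0.
Bound: deg f ≤ 1.
Match coefficients ⇒ f(k) = (3*k + 1)/9.
Then R = B(k−1)f/C = (3*k + 1)/(9*k**2 + 18*k + 11), so s_k = R(k)·t_k = 3**k*(3*k + 1)*factorial(k).
Verify: 3**k*(9*k**2 + 18*k + 11)*factorial(k) matches t_k.
Σ_(k=1)^(7) t_k = s_(8) − s_(1) = 6613488000 − (12) = 6613487988.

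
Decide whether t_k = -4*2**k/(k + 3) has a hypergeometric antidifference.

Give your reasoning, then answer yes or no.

t_(k+1)/t_k = 2*(k + 3)/(k + 4).
Gosper form: A/B · C(k+1)/C(k) with A=2*k + 6, B=k + 4, C=1.
Need (2*k + 6)·f(k+1) − (k + 3)·f(k) = 1.
Degrees (1,1,0) ⇒ d ≤ -1.
Negative degree bound (-1): no f exists, t_k not Gosper-summable.

No — key equation has no polynomial f.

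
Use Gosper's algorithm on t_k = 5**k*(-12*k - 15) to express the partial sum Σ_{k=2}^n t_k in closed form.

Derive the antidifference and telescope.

r(k) = 5*(4*k + 9)/(4*k + 5) after simplifying.
Gosper form: A/B · C(k+1)/C(k) with A=5, B=1, C=k + 5/4.
Solve (5)·f(k+1) − (1)·f(k) = k + 5/4.
Bound: deg f ≤ 1.
Match coefficients ⇒ f(k) = k/4.
So s_k = (B(k−1)f/C)·t_k = (k/(4*k + 5))·t_k = -3*5**k*k.
Δs = 5**k*(-12*k - 15), as required.
Σ_(k=2)^n t_k = s_(n+1) − s_(2) = (15*5**n*(-n - 1)) − (-150), i.e. -15*5**n*n - 15*5**n + 150.

S(n) = -15*5**n*n - 15*5**n + 150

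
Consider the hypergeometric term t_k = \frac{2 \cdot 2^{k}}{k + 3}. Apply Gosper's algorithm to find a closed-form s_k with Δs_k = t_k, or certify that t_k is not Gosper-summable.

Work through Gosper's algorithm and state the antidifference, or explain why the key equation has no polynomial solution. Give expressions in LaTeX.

none (Gosper's algorithm certifies no s_k)

t_(k+1)/t_k = 2*(k + 3)/(k + 4).
Factor: A=2*k + 6; B=k + 4; C=1.
Key eq: (2*k + 6)·f(k+1) = (k + 3)·f(k) + (1).
Degrees (1,1,0) ⇒ d ≤ -1.
deg f ≤ -1 is impossible — no certificate.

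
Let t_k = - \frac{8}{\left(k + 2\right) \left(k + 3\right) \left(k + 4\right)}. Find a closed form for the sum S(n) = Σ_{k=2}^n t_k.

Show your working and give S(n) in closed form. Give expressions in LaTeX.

S(n) = \frac{- n^{2} - 7 n + 8}{5 \left(n^{2} + 7 n + 12\right)}

t_(k+1)/t_k = (k + 2)/(k + 5).
Factor: A=k + 2; B=k + 5; C=1.
f must satisfy (k + 2)·f(k+1) − (k + 4)·f(k) = 1.
From deg A=1, deg B=1, deg C=0: d=2.
Solve for f: f(k) = k*(k + 5)/12 (degree 2 ≤ 2).
Certificate R = B(k−1)f/C = k*(k + 4)*(k + 5)/12 gives s_k = 2*k*(-k - 5)/(3*(k + 2)*(k + 3)).
Check: Δs_k = -8/(k**3 + 9*k**2 + 26*k + 24). ✓
Telescope: S(n) = s_(n+1) − s_(2) = 2*(-n**2 - 7*n - 6)/(3*(n**2 + 7*n + 12)) − (-7/15) = (-n**2 - 7*n + 8)/(5*(n**2 + 7*n + 12)).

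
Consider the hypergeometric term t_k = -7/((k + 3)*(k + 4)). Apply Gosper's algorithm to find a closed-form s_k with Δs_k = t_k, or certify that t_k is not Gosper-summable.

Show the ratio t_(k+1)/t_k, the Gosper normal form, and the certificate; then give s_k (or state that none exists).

r(k) = (k + 3)/(k + 5) after simplifying.
Gosper form: A/B · C(k+1)/C(k) with A=k + 3, B=k + 5, C=1.
Need (k + 3)·f(k+1) − (k + 4)·f(k) = 1.
Degrees (1,1,0) ⇒ d ≤ 1.
Match coefficients ⇒ f(k) = k/3.
R(k) = B(k−1)·f(k)/C(k) = k*(k + 4)/3; s_k = R·t_k = -7*k/(3*k + 9).
Verify: -7/(k**2 + 7*k + 12) matches t_k.

s_k = -7*k/(3*k + 9)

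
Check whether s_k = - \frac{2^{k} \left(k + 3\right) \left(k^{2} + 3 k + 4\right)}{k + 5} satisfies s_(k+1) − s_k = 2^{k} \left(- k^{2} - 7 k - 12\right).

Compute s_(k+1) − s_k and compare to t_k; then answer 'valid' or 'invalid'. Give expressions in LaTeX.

Invalid: residual \frac{2^{k + 1} \left(k^{3} + 11 k^{2} + 44 k + 56\right)}{k^{2} + 11 k + 30} ≠ 0.

s_(k+1) = -2**(k + 1)*(k + 4)*(3*k + (k + 1)**2 + 7)/(k + 6)
s_(k+1) − s_k = 2**k*(-k**4 - 16*k**3 - 97*k**2 - 254*k - 248)/(k**2 + 11*k + 30)
(s_(k+1) − s_k) − t_k = 2**(k + 1)*(k**3 + 11*k**2 + 44*k + 56)/(k**2 + 11*k + 30)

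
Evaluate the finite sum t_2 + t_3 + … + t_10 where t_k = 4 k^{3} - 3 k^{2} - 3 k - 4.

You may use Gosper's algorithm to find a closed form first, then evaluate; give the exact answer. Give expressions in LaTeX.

Ratio r(k) = (4*k**3 + 9*k**2 + 3*k - 6)/(4*k**3 - 3*k**2 - 3*k - 4).
So A=1 and B=1, with C=k**3 - 3*k**2/4 - 3*k/4 - 1.
Key eq: (1)·f(k+1) = (1)·f(k) + (k**3 - 3*k**2/4 - 3*k/4 - 1).
d = 4 from the (0,0,3) case.
A polynomial solution: f(k) = k*(k - 3)*(k**2 + 1)/4.
R(k) = B(k−1)·f(k)/C(k) = k*(k - 3)*(k**2 + 1)/(4*k**3 - 3*k**2 - 3*k - 4); s_k = R·t_k = k*(k**3 - 3*k**2 + k - 3).
s_(k+1) − s_k = 4*k**3 - 3*k**2 - 3*k - 4 = t_k.
Σ_(k=2)^(10) t_k = s_(11) − s_(2) = 10736 − (-10) = 10746.

Σ = 10746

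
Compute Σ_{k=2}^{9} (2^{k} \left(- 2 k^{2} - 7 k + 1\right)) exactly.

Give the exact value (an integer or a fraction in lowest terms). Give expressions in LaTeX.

The ratio is 2*(2*k**2 + 11*k + 8)/(2*k**2 + 7*k - 1).
Take A(k)=2, B(k)=1, C(k)=k**2 + 7*k/2 - 1/2.
Set up (2)·f(k+1) − (1)·f(k) − (k**2 + 7*k/2 - 1/2) = 0.
Bound: deg f ≤ 2.
Solving with deg f ≤ 2: f(k) = (k + 1)*(2*k - 3)/2.
Certificate R = B(k−1)f/C = (k + 1)*(2*k - 3)/(2*k**2 + 7*k - 1) gives s_k = 2**k*(-2*k**2 + k + 3).
Δs = 2**k*(-2*k**2 - 7*k + 1), as required.
Σ_(k=2)^(9) t_k = s_(10) − s_(2) = -191488 − (-12) = -191476.

Σ = -191476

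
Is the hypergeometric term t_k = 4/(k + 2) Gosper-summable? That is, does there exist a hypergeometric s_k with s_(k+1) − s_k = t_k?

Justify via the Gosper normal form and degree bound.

The ratio is (k + 2)/(k + 3).
Gosper form: A/B · C(k+1)/C(k) with A=k + 2, B=k + 3, C=1.
Key eq: (k + 2)·f(k+1) = (k + 2)·f(k) + (1).
Bound: deg f ≤ 0.
Put f(k) = c0: A·f(k+1) − B(k−1)·f(k) − C = -1; need -1 = 0 — inconsistent ⇒ no f, not summable.

No — t_k has no hypergeometric antidifference.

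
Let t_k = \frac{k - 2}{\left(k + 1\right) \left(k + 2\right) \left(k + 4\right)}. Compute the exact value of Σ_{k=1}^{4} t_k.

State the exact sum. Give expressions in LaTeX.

Step 1: r(k) = (k - 1)*(k + 1)*(k + 4)/((k - 2)*(k + 3)*(k + 5)).
Normal form (A,B,C) = (k + 1, k + 5, k**2 + k - 6).
Need (k + 1)·f(k+1) − (k + 4)·f(k) = k**2 + k - 6.
From deg A=1, deg B=1, deg C=2: d=3.
Coefficient equations give f(k) = -k*(k**2 + 12*k + 23)/6.
Get s_k = R·t_k = k*(-k**2 - 12*k - 23)/(6*(k**3 + 6*k**2 + 11*k + 6)) with R(k) = B(k−1)f(k)/C(k) = -k*(k + 4)*(k**2 + 12*k + 23)/(6*(k - 2)*(k + 3)).
Verify: (k - 2)/(k**3 + 7*k**2 + 14*k + 8) matches t_k.
Evaluate s at k=5 and k=1: -15/56 and -1/4; difference -1/56.

Σ = -1/56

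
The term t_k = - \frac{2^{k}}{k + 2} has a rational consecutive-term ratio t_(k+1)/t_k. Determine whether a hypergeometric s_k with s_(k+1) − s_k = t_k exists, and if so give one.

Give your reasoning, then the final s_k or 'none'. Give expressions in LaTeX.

no hypergeometric antidifference exists

The ratio is 2*(k + 2)/(k + 3).
Take A(k)=2*k + 4, B(k)=k + 3, C(k)=1.
Key eq: (2*k + 4)·f(k+1) = (k + 2)·f(k) + (1).
From deg A=1, deg B=1, deg C=0: d=-1.
d = -1 < 0 ⇒ no nonzero polynomial f; not summable.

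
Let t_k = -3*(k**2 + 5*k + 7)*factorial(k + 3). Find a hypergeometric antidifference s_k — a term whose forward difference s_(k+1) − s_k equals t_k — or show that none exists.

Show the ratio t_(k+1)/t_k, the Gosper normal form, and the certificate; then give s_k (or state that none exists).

Step 1: r(k) = (k + 4)*(5*k + (k + 1)**2 + 12)/(k**2 + 5*k + 7).
Normal form (A,B,C) = (k + 4, 1, k**2 + 5*k + 7).
Key eq: (k + 4)·f(k+1) = (1)·f(k) + (k**2 + 5*k + 7).
From deg A=1, deg B=0, deg C=2: d=1.
Match coefficients ⇒ f(k) = k + 1.
So s_k = (B(k−1)f/C)·t_k = ((k + 1)/(k**2 + 5*k + 7))·t_k = -3*(k + 1)*factorial(k + 3).
s_(k+1) − s_k = -3*(k**2 + 5*k + 7)*factorial(k + 3) = t_k.

s_k = -3*(k + 1)*factorial(k + 3)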